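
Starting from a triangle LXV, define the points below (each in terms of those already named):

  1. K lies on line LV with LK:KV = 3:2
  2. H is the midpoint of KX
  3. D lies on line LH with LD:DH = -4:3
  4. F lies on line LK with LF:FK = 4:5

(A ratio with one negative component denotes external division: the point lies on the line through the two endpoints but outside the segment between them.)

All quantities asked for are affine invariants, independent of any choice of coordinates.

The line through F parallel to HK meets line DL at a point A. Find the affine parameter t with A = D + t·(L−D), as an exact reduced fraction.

t = 8/9

Choose coordinates L = (0, 0), X = (1, 0), V = (0, 1).
1. K lies on line LV with LK:KV = 3:2 ⇒ K = (0, 3/5)
2. H is the midpoint of KX ⇒ H = (1/2, 3/10)
3. D lies on line LH with LD:DH = -4:3 ⇒ D = (2, 6/5)
4. F lies on line LK with LF:FK = 4:5 ⇒ F = (0, 4/15)
through F parallel to HK: direction (-1/2, 3/10); meets DL at A = (2/9, 2/15)
A = D + t·(L−D) with t = 8/9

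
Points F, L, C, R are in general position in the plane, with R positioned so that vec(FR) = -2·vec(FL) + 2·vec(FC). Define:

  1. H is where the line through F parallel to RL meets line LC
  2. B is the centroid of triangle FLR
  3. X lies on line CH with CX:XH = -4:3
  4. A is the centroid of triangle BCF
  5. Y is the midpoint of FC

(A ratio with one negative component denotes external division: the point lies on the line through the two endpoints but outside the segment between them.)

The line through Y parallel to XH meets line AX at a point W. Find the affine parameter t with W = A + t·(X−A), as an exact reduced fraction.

Assign F = (0, 0), L = (1, 0), C = (0, 1), R = (-2, 2) — the answer is frame-independent, so this choice is without loss of generality.
1. H is where the line through F parallel to RL meets line LC ⇒ H = (3, -2)
2. B is the centroid of triangle FLR ⇒ B = (-1/3, 2/3)
3. X lies on line CH with CX:XH = -4:3 ⇒ X = (12, -11)
4. A is the centroid of triangle BCF ⇒ A = (-1/9, 5/9)
5. Y is the midpoint of FC ⇒ Y = (0, 1/2)
through Y parallel to XH: direction (-9, 9); meets AX at W = (11/10, -3/5)
W = A + t·(X−A) with t = 1/10

t = 1/10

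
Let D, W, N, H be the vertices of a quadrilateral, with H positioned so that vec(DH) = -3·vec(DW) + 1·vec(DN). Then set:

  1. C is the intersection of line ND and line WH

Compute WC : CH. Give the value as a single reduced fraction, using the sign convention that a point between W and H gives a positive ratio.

WC:CH = 1/3

Choose coordinates D = (0, 0), W = (1, 0), N = (0, 1), H = (-3, 1).
1. C is the intersection of line ND and line WH ⇒ C = (0, 1/4)
C = W + t·(H−W) with t = 1/4, so WC:CH = t:(1−t) = 1/4:3/4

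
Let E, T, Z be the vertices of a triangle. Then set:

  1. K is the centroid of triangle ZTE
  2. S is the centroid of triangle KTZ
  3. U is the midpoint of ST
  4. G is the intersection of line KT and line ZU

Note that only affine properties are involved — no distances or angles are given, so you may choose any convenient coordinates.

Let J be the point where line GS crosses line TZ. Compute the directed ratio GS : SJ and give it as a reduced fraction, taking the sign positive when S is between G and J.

Set E = (0, 0), T = (1, 0), Z = (0, 1); any affine frame gives the same invariant.
1. K is the centroid of triangle ZTE ⇒ K = (1/3, 1/3)
2. S is the centroid of triangle KTZ ⇒ S = (4/9, 4/9)
3. U is the midpoint of ST ⇒ U = (13/18, 2/9)
4. G is the intersection of line KT and line ZU ⇒ G = (13/15, 1/15)
line GS meets TZ at J = (3/2, -1/2)
S = G + t·(J−G) with t = -2/3, so GS:SJ = -2/3:5/3

GS:SJ = -2/5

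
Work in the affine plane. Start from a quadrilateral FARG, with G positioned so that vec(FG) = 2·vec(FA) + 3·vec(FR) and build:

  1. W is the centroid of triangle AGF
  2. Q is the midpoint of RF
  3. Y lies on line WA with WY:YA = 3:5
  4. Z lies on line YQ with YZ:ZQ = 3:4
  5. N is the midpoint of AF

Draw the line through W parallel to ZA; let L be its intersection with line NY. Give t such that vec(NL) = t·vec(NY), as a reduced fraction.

t = 40/31

Work in coordinates with F = (0, 0), A = (1, 0), R = (0, 1), G = (2, 3).
1. W is the centroid of triangle AGF ⇒ W = (1, 1)
2. Q is the midpoint of RF ⇒ Q = (0, 1/2)
3. Y lies on line WA with WY:YA = 3:5 ⇒ Y = (1, 5/8)
4. Z lies on line YQ with YZ:ZQ = 3:4 ⇒ Z = (4/7, 4/7)
5. N is the midpoint of AF ⇒ N = (1/2, 0)
through W parallel to ZA: direction (3/7, -4/7); meets NY at L = (71/62, 25/31)
L = N + t·(Y−N) with t = 40/31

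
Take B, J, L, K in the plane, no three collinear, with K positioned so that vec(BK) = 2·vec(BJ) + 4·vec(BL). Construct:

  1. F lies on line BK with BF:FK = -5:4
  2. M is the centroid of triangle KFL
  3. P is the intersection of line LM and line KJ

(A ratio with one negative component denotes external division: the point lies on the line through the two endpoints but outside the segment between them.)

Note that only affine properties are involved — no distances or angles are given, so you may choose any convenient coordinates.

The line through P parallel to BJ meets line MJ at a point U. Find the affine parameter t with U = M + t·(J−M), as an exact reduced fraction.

t = 121/325

Set B = (0, 0), J = (1, 0), L = (0, 1), K = (2, 4); any affine frame gives the same invariant.
1. F lies on line BK with BF:FK = -5:4 ⇒ F = (10, 20)
2. M is the centroid of triangle KFL ⇒ M = (4, 25/3)
3. P is the intersection of line LM and line KJ ⇒ P = (30/13, 68/13)
through P parallel to BJ: direction (1, 0); meets MJ at U = (937/325, 68/13)
U = M + t·(J−M) with t = 121/325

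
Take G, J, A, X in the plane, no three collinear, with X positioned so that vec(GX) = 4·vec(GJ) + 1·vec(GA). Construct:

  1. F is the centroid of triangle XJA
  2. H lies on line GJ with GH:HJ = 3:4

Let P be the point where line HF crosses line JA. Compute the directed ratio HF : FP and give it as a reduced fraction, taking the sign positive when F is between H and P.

Assign G = (0, 0), J = (1, 0), A = (0, 1), X = (4, 1) — the answer is frame-independent, so this choice is without loss of generality.
1. F is the centroid of triangle XJA ⇒ F = (5/3, 2/3)
2. H lies on line GJ with GH:HJ = 3:4 ⇒ H = (3/7, 0)
line HF meets JA at P = (4/5, 1/5)
F = H + t·(P−H) with t = 10/3, so HF:FP = 10/3:-7/3

HF:FP = -10/7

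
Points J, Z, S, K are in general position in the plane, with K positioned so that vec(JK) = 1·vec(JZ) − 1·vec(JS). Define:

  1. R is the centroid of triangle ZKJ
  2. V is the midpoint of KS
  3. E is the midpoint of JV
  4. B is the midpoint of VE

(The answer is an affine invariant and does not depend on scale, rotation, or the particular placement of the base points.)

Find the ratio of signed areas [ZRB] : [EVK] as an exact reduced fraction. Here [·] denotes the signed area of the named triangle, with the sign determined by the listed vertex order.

[ZRB]:[EVK] = 5/6

Assign J = (0, 0), Z = (1, 0), S = (0, 1), K = (1, -1) — the answer is frame-independent, so this choice is without loss of generality.
1. R is the centroid of triangle ZKJ ⇒ R = (2/3, -1/3)
2. V is the midpoint of KS ⇒ V = (1/2, 0)
3. E is the midpoint of JV ⇒ E = (1/4, 0)
4. B is the midpoint of VE ⇒ B = (3/8, 0)
2·[ZRB] = -5/24, 2·[EVK] = -1/4
[ZRB]:[EVK] = -5/24:-1/4 = 5/6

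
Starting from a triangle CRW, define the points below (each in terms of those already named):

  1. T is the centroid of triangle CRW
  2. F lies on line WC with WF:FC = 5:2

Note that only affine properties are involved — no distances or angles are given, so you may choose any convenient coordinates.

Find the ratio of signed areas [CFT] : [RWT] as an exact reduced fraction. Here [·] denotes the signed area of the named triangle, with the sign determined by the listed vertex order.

[CFT]:[RWT] = -2/7

Assign C = (0, 0), R = (1, 0), W = (0, 1) — the answer is frame-independent, so this choice is without loss of generality.
1. T is the centroid of triangle CRW ⇒ T = (1/3, 1/3)
2. F lies on line WC with WF:FC = 5:2 ⇒ F = (0, 2/7)
2·[CFT] = -2/21, 2·[RWT] = 1/3
[CFT]:[RWT] = -2/21:1/3 = -2/7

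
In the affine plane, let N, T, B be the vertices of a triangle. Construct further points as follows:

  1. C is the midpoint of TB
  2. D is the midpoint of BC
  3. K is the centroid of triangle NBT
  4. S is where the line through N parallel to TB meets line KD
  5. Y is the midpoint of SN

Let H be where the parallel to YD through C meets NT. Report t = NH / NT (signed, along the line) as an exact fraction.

Choose coordinates N = (0, 0), T = (1, 0), B = (0, 1).
1. C is the midpoint of TB ⇒ C = (1/2, 1/2)
2. D is the midpoint of BC ⇒ D = (1/4, 3/4)
3. K is the centroid of triangle NBT ⇒ K = (1/3, 1/3)
4. S is where the line through N parallel to TB meets line KD ⇒ S = (1/2, -1/2)
5. Y is the midpoint of SN ⇒ Y = (1/4, -1/4)
through C parallel to YD: direction (0, 1); meets NT at H = (1/2, 0)
H = N + t·(T−N) with t = 1/2

t = 1/2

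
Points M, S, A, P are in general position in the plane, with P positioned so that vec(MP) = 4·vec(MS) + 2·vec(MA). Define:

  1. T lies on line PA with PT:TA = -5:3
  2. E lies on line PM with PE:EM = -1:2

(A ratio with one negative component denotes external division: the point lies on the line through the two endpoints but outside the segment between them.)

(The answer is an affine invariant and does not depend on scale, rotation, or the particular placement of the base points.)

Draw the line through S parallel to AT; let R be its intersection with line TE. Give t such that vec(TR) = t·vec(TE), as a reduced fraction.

t = -5/4

Assign M = (0, 0), S = (1, 0), A = (0, 1), P = (4, 2) — the answer is frame-independent, so this choice is without loss of generality.
1. T lies on line PA with PT:TA = -5:3 ⇒ T = (-6, -1/2)
2. E lies on line PM with PE:EM = -1:2 ⇒ E = (8, 4)
through S parallel to AT: direction (-6, -3/2); meets TE at R = (-47/2, -49/8)
R = T + t·(E−T) with t = -5/4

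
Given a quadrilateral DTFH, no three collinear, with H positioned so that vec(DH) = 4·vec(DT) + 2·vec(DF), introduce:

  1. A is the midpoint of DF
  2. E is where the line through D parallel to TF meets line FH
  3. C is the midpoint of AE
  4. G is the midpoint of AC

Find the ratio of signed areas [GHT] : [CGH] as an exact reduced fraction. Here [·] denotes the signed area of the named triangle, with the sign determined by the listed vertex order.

Choose coordinates D = (0, 0), T = (1, 0), F = (0, 1), H = (4, 2).
1. A is the midpoint of DF ⇒ A = (0, 1/2)
2. E is where the line through D parallel to TF meets line FH ⇒ E = (-4/5, 4/5)
3. C is the midpoint of AE ⇒ C = (-2/5, 13/20)
4. G is the midpoint of AC ⇒ G = (-1/5, 23/40)
2·[GHT] = -33/8, 2·[CGH] = 3/5
[GHT]:[CGH] = -33/8:3/5 = -55/8

[GHT]:[CGH] = -55/8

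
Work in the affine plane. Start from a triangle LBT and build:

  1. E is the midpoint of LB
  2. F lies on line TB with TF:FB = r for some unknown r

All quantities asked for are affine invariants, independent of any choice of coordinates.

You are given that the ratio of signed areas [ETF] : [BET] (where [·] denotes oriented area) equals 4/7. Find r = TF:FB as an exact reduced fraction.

r = 4/3

Work in coordinates with L = (0, 0), B = (1, 0), T = (0, 1).
1. E is the midpoint of LB ⇒ E = (1/2, 0)
2. With TF:FB = r, write λ = r/(r+1) so F = T + λ·(B−T); F is affine-linear in λ
Every point depending on F is an affine combination of F and λ-independent points, so each such coordinate is linear in λ; the λ² term in each signed area is a multiple of (B−T)×(B−T) = 0, so 2·[ETF] and 2·[BET] are each linear in λ. Evaluating at λ=0 and λ=1:
  2·[ETF] = -1/2·λ,   2·[BET] = -1/2
So [ETF]:[BET] = (-1/2·λ) / (-1/2). Setting this equal to 4/7:
  -1/2·λ = 4/7·(-1/2)  ⇒  λ = 4/7
Then r = λ/(1−λ) = (4/7)/(3/7) = 4/3. Check: with r = 4/3, F = (4/7, 3/7) and [ETF]:[BET] = 4/7 as required.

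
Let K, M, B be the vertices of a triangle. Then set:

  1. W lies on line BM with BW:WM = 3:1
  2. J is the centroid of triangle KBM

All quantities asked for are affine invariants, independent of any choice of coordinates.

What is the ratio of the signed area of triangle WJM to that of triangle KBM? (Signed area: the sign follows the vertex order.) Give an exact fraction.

Work in coordinates with K = (0, 0), M = (1, 0), B = (0, 1).
1. W lies on line BM with BW:WM = 3:1 ⇒ W = (3/4, 1/4)
2. J is the centroid of triangle KBM ⇒ J = (1/3, 1/3)
2·[WJM] = 1/12, 2·[KBM] = -1
[WJM]:[KBM] = 1/12:-1 = -1/12

[WJM]:[KBM] = -1/12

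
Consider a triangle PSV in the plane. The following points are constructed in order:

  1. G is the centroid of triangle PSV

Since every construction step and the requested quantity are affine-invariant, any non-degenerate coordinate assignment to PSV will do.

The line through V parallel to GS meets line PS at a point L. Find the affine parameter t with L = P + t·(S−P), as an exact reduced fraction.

t = 2

Work in coordinates with P = (0, 0), S = (1, 0), V = (0, 1).
1. G is the centroid of triangle PSV ⇒ G = (1/3, 1/3)
through V parallel to GS: direction (2/3, -1/3); meets PS at L = (2, 0)
L = P + t·(S−P) with t = 2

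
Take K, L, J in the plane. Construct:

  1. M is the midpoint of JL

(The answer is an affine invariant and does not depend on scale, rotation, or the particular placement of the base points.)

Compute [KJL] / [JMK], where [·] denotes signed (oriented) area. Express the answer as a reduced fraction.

[KJL]:[JMK] = 2

Assign K = (0, 0), L = (1, 0), J = (0, 1) — the answer is frame-independent, so this choice is without loss of generality.
1. M is the midpoint of JL ⇒ M = (1/2, 1/2)
2·[KJL] = -1, 2·[JMK] = -1/2
[KJL]:[JMK] = -1:-1/2 = 2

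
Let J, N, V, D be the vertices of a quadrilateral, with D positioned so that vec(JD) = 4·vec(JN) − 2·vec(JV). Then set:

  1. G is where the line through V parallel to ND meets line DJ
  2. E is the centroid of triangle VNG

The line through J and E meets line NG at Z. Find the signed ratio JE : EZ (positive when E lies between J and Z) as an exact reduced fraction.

Work in coordinates with J = (0, 0), N = (1, 0), V = (0, 1), D = (4, -2).
1. G is where the line through V parallel to ND meets line DJ ⇒ G = (6, -3)
2. E is the centroid of triangle VNG ⇒ E = (7/3, -2/3)
line JE meets NG at Z = (21/11, -6/11)
E = J + t·(Z−J) with t = 11/9, so JE:EZ = 11/9:-2/9

JE:EZ = -11/2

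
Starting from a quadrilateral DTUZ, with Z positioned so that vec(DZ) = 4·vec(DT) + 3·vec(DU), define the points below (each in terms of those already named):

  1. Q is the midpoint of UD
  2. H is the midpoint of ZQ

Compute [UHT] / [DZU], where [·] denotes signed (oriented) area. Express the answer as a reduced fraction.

Work in coordinates with D = (0, 0), T = (1, 0), U = (0, 1), Z = (4, 3).
1. Q is the midpoint of UD ⇒ Q = (0, 1/2)
2. H is the midpoint of ZQ ⇒ H = (2, 7/4)
2·[UHT] = -11/4, 2·[DZU] = 4
[UHT]:[DZU] = -11/4:4 = -11/16

[UHT]:[DZU] = -11/16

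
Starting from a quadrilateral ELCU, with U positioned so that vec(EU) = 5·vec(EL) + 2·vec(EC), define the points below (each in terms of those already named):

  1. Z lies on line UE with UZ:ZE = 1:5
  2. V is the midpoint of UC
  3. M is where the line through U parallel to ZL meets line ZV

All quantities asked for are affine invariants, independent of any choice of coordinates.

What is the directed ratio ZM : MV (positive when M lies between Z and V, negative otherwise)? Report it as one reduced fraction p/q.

Work in coordinates with E = (0, 0), L = (1, 0), C = (0, 1), U = (5, 2).
1. Z lies on line UE with UZ:ZE = 1:5 ⇒ Z = (25/6, 5/3)
2. V is the midpoint of UC ⇒ V = (5/2, 3/2)
3. M is where the line through U parallel to ZL meets line ZV ⇒ M = (715/162, 137/81)
M = Z + t·(V−Z) with t = -4/27, so ZM:MV = t:(1−t) = -4/27:31/27

ZM:MV = -4/31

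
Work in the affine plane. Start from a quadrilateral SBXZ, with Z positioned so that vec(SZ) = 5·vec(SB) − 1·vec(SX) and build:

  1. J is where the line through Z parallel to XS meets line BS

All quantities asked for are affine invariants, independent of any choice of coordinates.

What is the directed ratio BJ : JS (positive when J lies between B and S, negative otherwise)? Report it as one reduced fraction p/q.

BJ:JS = -4/5

Assign S = (0, 0), B = (1, 0), X = (0, 1), Z = (5, -1) — the answer is frame-independent, so this choice is without loss of generality.
1. J is where the line through Z parallel to XS meets line BS ⇒ J = (5, 0)
J = B + t·(S−B) with t = -4, so BJ:JS = t:(1−t) = -4:5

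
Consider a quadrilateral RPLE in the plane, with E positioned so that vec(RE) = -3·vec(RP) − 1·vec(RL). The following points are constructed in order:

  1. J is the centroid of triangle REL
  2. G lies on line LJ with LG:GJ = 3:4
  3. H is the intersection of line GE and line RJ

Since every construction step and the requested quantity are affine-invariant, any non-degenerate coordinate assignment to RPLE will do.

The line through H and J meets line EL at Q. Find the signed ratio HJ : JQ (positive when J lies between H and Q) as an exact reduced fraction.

Choose coordinates R = (0, 0), P = (1, 0), L = (0, 1), E = (-3, -1).
1. J is the centroid of triangle REL ⇒ J = (-1, 0)
2. G lies on line LJ with LG:GJ = 3:4 ⇒ G = (-3/7, 4/7)
3. H is the intersection of line GE and line RJ ⇒ H = (-15/11, 0)
line HJ meets EL at Q = (-3/2, 0)
J = H + t·(Q−H) with t = -8/3, so HJ:JQ = -8/3:11/3

HJ:JQ = -8/11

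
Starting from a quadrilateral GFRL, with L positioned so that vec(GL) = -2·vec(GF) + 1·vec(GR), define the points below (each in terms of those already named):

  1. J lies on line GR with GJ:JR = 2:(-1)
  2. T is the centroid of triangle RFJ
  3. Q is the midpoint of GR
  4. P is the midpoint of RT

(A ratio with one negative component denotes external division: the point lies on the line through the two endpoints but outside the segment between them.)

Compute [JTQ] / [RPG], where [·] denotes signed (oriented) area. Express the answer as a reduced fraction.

Choose coordinates G = (0, 0), F = (1, 0), R = (0, 1), L = (-2, 1).
1. J lies on line GR with GJ:JR = 2:(-1) ⇒ J = (0, 2)
2. T is the centroid of triangle RFJ ⇒ T = (1/3, 1)
3. Q is the midpoint of GR ⇒ Q = (0, 1/2)
4. P is the midpoint of RT ⇒ P = (1/6, 1)
2·[JTQ] = -1/2, 2·[RPG] = -1/6
[JTQ]:[RPG] = -1/2:-1/6 = 3

[JTQ]:[RPG] = 3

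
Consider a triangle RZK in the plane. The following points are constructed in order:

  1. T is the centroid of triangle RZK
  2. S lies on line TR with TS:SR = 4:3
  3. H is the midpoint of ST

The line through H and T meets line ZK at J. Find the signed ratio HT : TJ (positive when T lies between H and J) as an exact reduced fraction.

HT:TJ = 4/7

Work in coordinates with R = (0, 0), Z = (1, 0), K = (0, 1).
1. T is the centroid of triangle RZK ⇒ T = (1/3, 1/3)
2. S lies on line TR with TS:SR = 4:3 ⇒ S = (1/7, 1/7)
3. H is the midpoint of ST ⇒ H = (5/21, 5/21)
line HT meets ZK at J = (1/2, 1/2)
T = H + t·(J−H) with t = 4/11, so HT:TJ = 4/11:7/11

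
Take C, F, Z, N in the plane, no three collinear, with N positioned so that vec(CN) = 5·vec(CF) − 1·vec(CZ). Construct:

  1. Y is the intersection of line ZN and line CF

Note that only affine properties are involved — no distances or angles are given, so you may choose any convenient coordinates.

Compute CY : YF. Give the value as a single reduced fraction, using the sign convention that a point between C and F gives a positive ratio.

Choose coordinates C = (0, 0), F = (1, 0), Z = (0, 1), N = (5, -1).
1. Y is the intersection of line ZN and line CF ⇒ Y = (5/2, 0)
Y = C + t·(F−C) with t = 5/2, so CY:YF = t:(1−t) = 5/2:-3/2

CY:YF = -5/3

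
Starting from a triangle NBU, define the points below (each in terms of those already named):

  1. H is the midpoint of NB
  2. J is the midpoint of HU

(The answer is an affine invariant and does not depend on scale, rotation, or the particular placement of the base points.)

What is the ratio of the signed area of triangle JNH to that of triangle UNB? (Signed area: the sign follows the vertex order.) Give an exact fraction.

[JNH]:[UNB] = 1/4

Work in coordinates with N = (0, 0), B = (1, 0), U = (0, 1).
1. H is the midpoint of NB ⇒ H = (1/2, 0)
2. J is the midpoint of HU ⇒ J = (1/4, 1/2)
2·[JNH] = 1/4, 2·[UNB] = 1
[JNH]:[UNB] = 1/4:1 = 1/4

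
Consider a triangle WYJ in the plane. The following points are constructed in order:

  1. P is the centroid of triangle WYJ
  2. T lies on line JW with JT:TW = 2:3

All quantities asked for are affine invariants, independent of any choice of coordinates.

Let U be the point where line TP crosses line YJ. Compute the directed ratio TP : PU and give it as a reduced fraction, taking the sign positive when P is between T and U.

TP:PU = 1/5

Assign W = (0, 0), Y = (1, 0), J = (0, 1) — the answer is frame-independent, so this choice is without loss of generality.
1. P is the centroid of triangle WYJ ⇒ P = (1/3, 1/3)
2. T lies on line JW with JT:TW = 2:3 ⇒ T = (0, 3/5)
line TP meets YJ at U = (2, -1)
P = T + t·(U−T) with t = 1/6, so TP:PU = 1/6:5/6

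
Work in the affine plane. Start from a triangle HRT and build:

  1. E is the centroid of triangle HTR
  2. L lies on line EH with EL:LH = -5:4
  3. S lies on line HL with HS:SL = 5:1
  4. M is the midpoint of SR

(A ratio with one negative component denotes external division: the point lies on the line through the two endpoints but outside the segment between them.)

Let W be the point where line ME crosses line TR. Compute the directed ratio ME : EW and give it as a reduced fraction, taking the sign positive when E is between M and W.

ME:EW = 23/6

Assign H = (0, 0), R = (1, 0), T = (0, 1) — the answer is frame-independent, so this choice is without loss of generality.
1. E is the centroid of triangle HTR ⇒ E = (1/3, 1/3)
2. L lies on line EH with EL:LH = -5:4 ⇒ L = (-4/3, -4/3)
3. S lies on line HL with HS:SL = 5:1 ⇒ S = (-10/9, -10/9)
4. M is the midpoint of SR ⇒ M = (-1/18, -5/9)
line ME meets TR at W = (10/23, 13/23)
E = M + t·(W−M) with t = 23/29, so ME:EW = 23/29:6/29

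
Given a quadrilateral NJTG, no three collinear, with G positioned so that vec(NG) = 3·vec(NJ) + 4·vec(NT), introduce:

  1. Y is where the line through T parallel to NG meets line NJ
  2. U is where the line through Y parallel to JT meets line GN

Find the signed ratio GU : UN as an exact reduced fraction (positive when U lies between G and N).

GU:UN = -31/3

Work in coordinates with N = (0, 0), J = (1, 0), T = (0, 1), G = (3, 4).
1. Y is where the line through T parallel to NG meets line NJ ⇒ Y = (-3/4, 0)
2. U is where the line through Y parallel to JT meets line GN ⇒ U = (-9/28, -3/7)
U = G + t·(N−G) with t = 31/28, so GU:UN = t:(1−t) = 31/28:-3/28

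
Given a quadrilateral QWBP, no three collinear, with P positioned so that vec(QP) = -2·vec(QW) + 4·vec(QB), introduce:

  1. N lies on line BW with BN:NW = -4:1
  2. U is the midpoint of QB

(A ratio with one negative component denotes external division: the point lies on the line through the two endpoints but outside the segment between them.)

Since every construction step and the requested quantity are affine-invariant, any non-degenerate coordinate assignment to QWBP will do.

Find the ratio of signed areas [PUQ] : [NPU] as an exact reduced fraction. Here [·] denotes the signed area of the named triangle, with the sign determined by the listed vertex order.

Assign Q = (0, 0), W = (1, 0), B = (0, 1), P = (-2, 4) — the answer is frame-independent, so this choice is without loss of generality.
1. N lies on line BW with BN:NW = -4:1 ⇒ N = (4/3, -1/3)
2. U is the midpoint of QB ⇒ U = (0, 1/2)
2·[PUQ] = -1, 2·[NPU] = 3
[PUQ]:[NPU] = -1:3 = -1/3

[PUQ]:[NPU] = -1/3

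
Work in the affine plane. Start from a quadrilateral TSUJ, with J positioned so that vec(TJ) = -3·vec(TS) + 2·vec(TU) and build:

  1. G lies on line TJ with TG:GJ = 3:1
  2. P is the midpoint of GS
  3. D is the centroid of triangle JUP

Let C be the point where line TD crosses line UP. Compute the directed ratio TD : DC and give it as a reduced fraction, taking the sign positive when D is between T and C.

Assign T = (0, 0), S = (1, 0), U = (0, 1), J = (-3, 2) — the answer is frame-independent, so this choice is without loss of generality.
1. G lies on line TJ with TG:GJ = 3:1 ⇒ G = (-9/4, 3/2)
2. P is the midpoint of GS ⇒ P = (-5/8, 3/4)
3. D is the centroid of triangle JUP ⇒ D = (-29/24, 5/4)
line TD meets UP at C = (-145/208, 75/104)
D = T + t·(C−T) with t = 26/15, so TD:DC = 26/15:-11/15

TD:DC = -26/11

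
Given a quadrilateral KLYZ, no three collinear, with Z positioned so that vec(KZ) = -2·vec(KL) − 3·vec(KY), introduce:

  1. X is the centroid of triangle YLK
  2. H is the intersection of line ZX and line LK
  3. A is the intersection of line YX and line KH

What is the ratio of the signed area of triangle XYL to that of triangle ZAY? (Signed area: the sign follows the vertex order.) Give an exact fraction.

Choose coordinates K = (0, 0), L = (1, 0), Y = (0, 1), Z = (-2, -3).
1. X is the centroid of triangle YLK ⇒ X = (1/3, 1/3)
2. H is the intersection of line ZX and line LK ⇒ H = (1/10, 0)
3. A is the intersection of line YX and line KH ⇒ A = (1/2, 0)
2·[XYL] = -1/3, 2·[ZAY] = 4
[XYL]:[ZAY] = -1/3:4 = -1/12

[XYL]:[ZAY] = -1/12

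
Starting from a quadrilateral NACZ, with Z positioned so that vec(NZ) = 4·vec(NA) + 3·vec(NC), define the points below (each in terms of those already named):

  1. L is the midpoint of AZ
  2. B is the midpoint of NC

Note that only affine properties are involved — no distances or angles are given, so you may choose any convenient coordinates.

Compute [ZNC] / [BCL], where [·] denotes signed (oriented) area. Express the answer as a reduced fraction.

Set N = (0, 0), A = (1, 0), C = (0, 1), Z = (4, 3); any affine frame gives the same invariant.
1. L is the midpoint of AZ ⇒ L = (5/2, 3/2)
2. B is the midpoint of NC ⇒ B = (0, 1/2)
2·[ZNC] = -4, 2·[BCL] = -5/4
[ZNC]:[BCL] = -4:-5/4 = 16/5

[ZNC]:[BCL] = 16/5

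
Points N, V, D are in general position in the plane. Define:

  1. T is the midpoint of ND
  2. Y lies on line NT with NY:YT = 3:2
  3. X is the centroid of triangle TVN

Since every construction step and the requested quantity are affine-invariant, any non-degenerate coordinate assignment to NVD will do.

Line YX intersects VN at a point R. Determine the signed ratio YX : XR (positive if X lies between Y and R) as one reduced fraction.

YX:XR = 4/5

Assign N = (0, 0), V = (1, 0), D = (0, 1) — the answer is frame-independent, so this choice is without loss of generality.
1. T is the midpoint of ND ⇒ T = (0, 1/2)
2. Y lies on line NT with NY:YT = 3:2 ⇒ Y = (0, 3/10)
3. X is the centroid of triangle TVN ⇒ X = (1/3, 1/6)
line YX meets VN at R = (3/4, 0)
X = Y + t·(R−Y) with t = 4/9, so YX:XR = 4/9:5/9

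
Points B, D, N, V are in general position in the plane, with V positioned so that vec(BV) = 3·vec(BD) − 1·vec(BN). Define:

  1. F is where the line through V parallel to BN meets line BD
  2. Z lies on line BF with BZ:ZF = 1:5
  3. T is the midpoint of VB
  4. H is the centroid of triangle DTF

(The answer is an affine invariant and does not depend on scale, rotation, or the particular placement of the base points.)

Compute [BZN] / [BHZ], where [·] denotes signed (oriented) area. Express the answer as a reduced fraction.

[BZN]:[BHZ] = 6

Assign B = (0, 0), D = (1, 0), N = (0, 1), V = (3, -1) — the answer is frame-independent, so this choice is without loss of generality.
1. F is where the line through V parallel to BN meets line BD ⇒ F = (3, 0)
2. Z lies on line BF with BZ:ZF = 1:5 ⇒ Z = (1/2, 0)
3. T is the midpoint of VB ⇒ T = (3/2, -1/2)
4. H is the centroid of triangle DTF ⇒ H = (11/6, -1/6)
2·[BZN] = 1/2, 2·[BHZ] = 1/12
[BZN]:[BHZ] = 1/2:1/12 = 6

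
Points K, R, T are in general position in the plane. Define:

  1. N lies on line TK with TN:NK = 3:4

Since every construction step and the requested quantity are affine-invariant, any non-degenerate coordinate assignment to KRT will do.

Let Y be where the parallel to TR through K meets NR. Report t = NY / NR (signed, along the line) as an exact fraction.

Set K = (0, 0), R = (1, 0), T = (0, 1); any affine frame gives the same invariant.
1. N lies on line TK with TN:NK = 3:4 ⇒ N = (0, 4/7)
through K parallel to TR: direction (1, -1); meets NR at Y = (-4/3, 4/3)
Y = N + t·(R−N) with t = -4/3

t = -4/3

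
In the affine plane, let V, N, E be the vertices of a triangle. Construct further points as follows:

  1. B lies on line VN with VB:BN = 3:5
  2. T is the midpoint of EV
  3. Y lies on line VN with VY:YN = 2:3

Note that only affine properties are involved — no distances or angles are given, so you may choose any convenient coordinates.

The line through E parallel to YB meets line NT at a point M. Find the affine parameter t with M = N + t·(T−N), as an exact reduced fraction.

t = 2

Choose coordinates V = (0, 0), N = (1, 0), E = (0, 1).
1. B lies on line VN with VB:BN = 3:5 ⇒ B = (3/8, 0)
2. T is the midpoint of EV ⇒ T = (0, 1/2)
3. Y lies on line VN with VY:YN = 2:3 ⇒ Y = (2/5, 0)
through E parallel to YB: direction (-1/40, 0); meets NT at M = (-1, 1)
M = N + t·(T−N) with t = 2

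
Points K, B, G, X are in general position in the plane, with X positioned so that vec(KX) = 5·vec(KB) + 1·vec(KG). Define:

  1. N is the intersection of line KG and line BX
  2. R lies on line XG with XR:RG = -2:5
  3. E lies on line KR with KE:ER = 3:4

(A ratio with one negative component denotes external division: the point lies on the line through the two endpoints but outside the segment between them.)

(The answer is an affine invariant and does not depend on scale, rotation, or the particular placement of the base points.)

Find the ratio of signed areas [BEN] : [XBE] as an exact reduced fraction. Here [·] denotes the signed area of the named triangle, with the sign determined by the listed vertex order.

[BEN]:[XBE] = -1/4

Work in coordinates with K = (0, 0), B = (1, 0), G = (0, 1), X = (5, 1).
1. N is the intersection of line KG and line BX ⇒ N = (0, -1/4)
2. R lies on line XG with XR:RG = -2:5 ⇒ R = (25/3, 1)
3. E lies on line KR with KE:ER = 3:4 ⇒ E = (25/7, 3/7)
2·[BEN] = -3/14, 2·[XBE] = 6/7
[BEN]:[XBE] = -3/14:6/7 = -1/4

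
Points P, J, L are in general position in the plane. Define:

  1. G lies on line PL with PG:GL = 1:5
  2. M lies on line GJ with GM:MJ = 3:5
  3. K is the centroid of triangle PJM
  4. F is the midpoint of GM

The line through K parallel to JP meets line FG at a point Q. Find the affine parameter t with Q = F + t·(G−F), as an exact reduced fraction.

Work in coordinates with P = (0, 0), J = (1, 0), L = (0, 1).
1. G lies on line PL with PG:GL = 1:5 ⇒ G = (0, 1/6)
2. M lies on line GJ with GM:MJ = 3:5 ⇒ M = (3/8, 5/48)
3. K is the centroid of triangle PJM ⇒ K = (11/24, 5/144)
4. F is the midpoint of GM ⇒ F = (3/16, 13/96)
through K parallel to JP: direction (-1, 0); meets FG at Q = (19/24, 5/144)
Q = F + t·(G−F) with t = -29/9

t = -29/9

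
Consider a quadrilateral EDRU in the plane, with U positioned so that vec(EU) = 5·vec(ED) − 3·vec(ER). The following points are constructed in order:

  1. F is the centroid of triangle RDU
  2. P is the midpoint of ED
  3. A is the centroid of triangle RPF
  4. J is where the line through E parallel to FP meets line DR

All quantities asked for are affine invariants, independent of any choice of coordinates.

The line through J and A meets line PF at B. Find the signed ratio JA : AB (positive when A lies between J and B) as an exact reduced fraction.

JA:AB = -13/7

Choose coordinates E = (0, 0), D = (1, 0), R = (0, 1), U = (5, -3).
1. F is the centroid of triangle RDU ⇒ F = (2, -2/3)
2. P is the midpoint of ED ⇒ P = (1/2, 0)
3. A is the centroid of triangle RPF ⇒ A = (5/6, 1/9)
4. J is where the line through E parallel to FP meets line DR ⇒ J = (9/5, -4/5)
line JA meets PF at B = (88/65, -74/195)
A = J + t·(B−J) with t = 13/6, so JA:AB = 13/6:-7/6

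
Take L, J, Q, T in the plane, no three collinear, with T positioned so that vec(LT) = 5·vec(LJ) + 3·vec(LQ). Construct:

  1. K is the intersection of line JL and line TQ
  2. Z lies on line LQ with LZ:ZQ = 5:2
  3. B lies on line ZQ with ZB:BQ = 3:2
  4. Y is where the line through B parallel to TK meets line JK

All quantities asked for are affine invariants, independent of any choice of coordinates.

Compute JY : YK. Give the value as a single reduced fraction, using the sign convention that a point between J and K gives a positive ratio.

JY:YK = 45/4

Set L = (0, 0), J = (1, 0), Q = (0, 1), T = (5, 3); any affine frame gives the same invariant.
1. K is the intersection of line JL and line TQ ⇒ K = (-5/2, 0)
2. Z lies on line LQ with LZ:ZQ = 5:2 ⇒ Z = (0, 5/7)
3. B lies on line ZQ with ZB:BQ = 3:2 ⇒ B = (0, 31/35)
4. Y is where the line through B parallel to TK meets line JK ⇒ Y = (-31/14, 0)
Y = J + t·(K−J) with t = 45/49, so JY:YK = t:(1−t) = 45/49:4/49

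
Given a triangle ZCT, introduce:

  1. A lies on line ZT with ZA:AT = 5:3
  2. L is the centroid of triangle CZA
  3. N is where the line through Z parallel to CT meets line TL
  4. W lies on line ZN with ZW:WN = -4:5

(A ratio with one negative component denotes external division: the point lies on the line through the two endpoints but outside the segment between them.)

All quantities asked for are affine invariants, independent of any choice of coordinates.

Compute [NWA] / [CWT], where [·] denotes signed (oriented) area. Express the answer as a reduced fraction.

[NWA]:[CWT] = 25/11

Assign Z = (0, 0), C = (1, 0), T = (0, 1) — the answer is frame-independent, so this choice is without loss of generality.
1. A lies on line ZT with ZA:AT = 5:3 ⇒ A = (0, 5/8)
2. L is the centroid of triangle CZA ⇒ L = (1/3, 5/24)
3. N is where the line through Z parallel to CT meets line TL ⇒ N = (8/11, -8/11)
4. W lies on line ZN with ZW:WN = -4:5 ⇒ W = (-32/11, 32/11)
2·[NWA] = -25/11, 2·[CWT] = -1
[NWA]:[CWT] = -25/11:-1 = 25/11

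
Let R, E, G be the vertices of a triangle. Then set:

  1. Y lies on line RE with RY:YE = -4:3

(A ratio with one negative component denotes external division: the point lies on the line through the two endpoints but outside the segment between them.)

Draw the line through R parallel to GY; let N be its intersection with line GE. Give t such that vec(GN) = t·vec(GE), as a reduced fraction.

Choose coordinates R = (0, 0), E = (1, 0), G = (0, 1).
1. Y lies on line RE with RY:YE = -4:3 ⇒ Y = (4, 0)
through R parallel to GY: direction (4, -1); meets GE at N = (4/3, -1/3)
N = G + t·(E−G) with t = 4/3

t = 4/3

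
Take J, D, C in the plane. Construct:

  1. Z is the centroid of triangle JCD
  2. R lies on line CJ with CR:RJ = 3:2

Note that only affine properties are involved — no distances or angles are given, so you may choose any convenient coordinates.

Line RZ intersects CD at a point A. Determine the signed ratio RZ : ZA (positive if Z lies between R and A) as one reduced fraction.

Work in coordinates with J = (0, 0), D = (1, 0), C = (0, 1).
1. Z is the centroid of triangle JCD ⇒ Z = (1/3, 1/3)
2. R lies on line CJ with CR:RJ = 3:2 ⇒ R = (0, 2/5)
line RZ meets CD at A = (3/4, 1/4)
Z = R + t·(A−R) with t = 4/9, so RZ:ZA = 4/9:5/9

RZ:ZA = 4/5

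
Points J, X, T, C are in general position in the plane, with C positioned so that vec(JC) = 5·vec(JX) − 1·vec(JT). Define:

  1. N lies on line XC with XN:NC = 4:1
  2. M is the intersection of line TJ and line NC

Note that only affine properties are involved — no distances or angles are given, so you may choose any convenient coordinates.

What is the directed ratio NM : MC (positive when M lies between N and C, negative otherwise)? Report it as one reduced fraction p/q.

NM:MC = -21/25

Set J = (0, 0), X = (1, 0), T = (0, 1), C = (5, -1); any affine frame gives the same invariant.
1. N lies on line XC with XN:NC = 4:1 ⇒ N = (21/5, -4/5)
2. M is the intersection of line TJ and line NC ⇒ M = (0, 1/4)
M = N + t·(C−N) with t = -21/4, so NM:MC = t:(1−t) = -21/4:25/4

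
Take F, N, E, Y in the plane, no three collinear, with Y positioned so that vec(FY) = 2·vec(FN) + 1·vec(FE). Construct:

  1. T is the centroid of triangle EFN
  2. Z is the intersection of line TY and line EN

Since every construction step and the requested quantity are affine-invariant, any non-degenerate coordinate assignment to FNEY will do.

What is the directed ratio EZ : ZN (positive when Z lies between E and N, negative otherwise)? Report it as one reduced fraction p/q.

EZ:ZN = 4/3

Work in coordinates with F = (0, 0), N = (1, 0), E = (0, 1), Y = (2, 1).
1. T is the centroid of triangle EFN ⇒ T = (1/3, 1/3)
2. Z is the intersection of line TY and line EN ⇒ Z = (4/7, 3/7)
Z = E + t·(N−E) with t = 4/7, so EZ:ZN = t:(1−t) = 4/7:3/7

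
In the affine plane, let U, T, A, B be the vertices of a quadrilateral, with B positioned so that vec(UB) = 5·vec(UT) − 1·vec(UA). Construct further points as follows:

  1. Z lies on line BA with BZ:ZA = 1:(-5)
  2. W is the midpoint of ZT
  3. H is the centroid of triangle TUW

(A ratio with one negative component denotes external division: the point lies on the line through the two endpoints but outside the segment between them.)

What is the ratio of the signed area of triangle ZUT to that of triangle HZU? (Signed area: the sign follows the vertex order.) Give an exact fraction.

[ZUT]:[HZU] = 2

Work in coordinates with U = (0, 0), T = (1, 0), A = (0, 1), B = (5, -1).
1. Z lies on line BA with BZ:ZA = 1:(-5) ⇒ Z = (25/4, -3/2)
2. W is the midpoint of ZT ⇒ W = (29/8, -3/4)
3. H is the centroid of triangle TUW ⇒ H = (37/24, -1/4)
2·[ZUT] = -3/2, 2·[HZU] = -3/4
[ZUT]:[HZU] = -3/2:-3/4 = 2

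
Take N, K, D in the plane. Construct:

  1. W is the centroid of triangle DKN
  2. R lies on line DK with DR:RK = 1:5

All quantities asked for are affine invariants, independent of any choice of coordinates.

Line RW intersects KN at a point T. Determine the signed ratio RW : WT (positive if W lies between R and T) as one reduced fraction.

RW:WT = 3/2

Assign N = (0, 0), K = (1, 0), D = (0, 1) — the answer is frame-independent, so this choice is without loss of generality.
1. W is the centroid of triangle DKN ⇒ W = (1/3, 1/3)
2. R lies on line DK with DR:RK = 1:5 ⇒ R = (1/6, 5/6)
line RW meets KN at T = (4/9, 0)
W = R + t·(T−R) with t = 3/5, so RW:WT = 3/5:2/5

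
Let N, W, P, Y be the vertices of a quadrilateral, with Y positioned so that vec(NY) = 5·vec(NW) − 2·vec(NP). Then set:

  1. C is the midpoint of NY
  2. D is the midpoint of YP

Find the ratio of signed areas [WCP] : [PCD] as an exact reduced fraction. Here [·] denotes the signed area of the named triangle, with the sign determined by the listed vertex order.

[WCP]:[PCD] = 2/5

Set N = (0, 0), W = (1, 0), P = (0, 1), Y = (5, -2); any affine frame gives the same invariant.
1. C is the midpoint of NY ⇒ C = (5/2, -1)
2. D is the midpoint of YP ⇒ D = (5/2, -1/2)
2·[WCP] = 1/2, 2·[PCD] = 5/4
[WCP]:[PCD] = 1/2:5/4 = 2/5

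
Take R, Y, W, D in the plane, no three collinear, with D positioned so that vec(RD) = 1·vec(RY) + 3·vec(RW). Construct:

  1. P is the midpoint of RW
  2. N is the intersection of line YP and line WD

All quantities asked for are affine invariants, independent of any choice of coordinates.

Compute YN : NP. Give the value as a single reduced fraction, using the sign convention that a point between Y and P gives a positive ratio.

YN:NP = -6

Work in coordinates with R = (0, 0), Y = (1, 0), W = (0, 1), D = (1, 3).
1. P is the midpoint of RW ⇒ P = (0, 1/2)
2. N is the intersection of line YP and line WD ⇒ N = (-1/5, 3/5)
N = Y + t·(P−Y) with t = 6/5, so YN:NP = t:(1−t) = 6/5:-1/5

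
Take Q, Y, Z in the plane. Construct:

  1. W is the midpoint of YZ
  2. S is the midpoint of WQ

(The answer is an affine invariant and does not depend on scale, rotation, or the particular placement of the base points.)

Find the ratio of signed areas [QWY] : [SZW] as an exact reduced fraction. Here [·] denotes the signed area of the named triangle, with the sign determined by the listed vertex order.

Set Q = (0, 0), Y = (1, 0), Z = (0, 1); any affine frame gives the same invariant.
1. W is the midpoint of YZ ⇒ W = (1/2, 1/2)
2. S is the midpoint of WQ ⇒ S = (1/4, 1/4)
2·[QWY] = -1/2, 2·[SZW] = -1/4
[QWY]:[SZW] = -1/2:-1/4 = 2

[QWY]:[SZW] = 2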